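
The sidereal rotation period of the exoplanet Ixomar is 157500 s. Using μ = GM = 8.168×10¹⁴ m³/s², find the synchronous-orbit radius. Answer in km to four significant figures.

r_sync ≈ 80060 km

A synchronous orbit has period T, so by Kepler's third law a = (μT²/4π²)^(1/3).
μT²/4π² = 8.168×10¹⁴ × (1.575×10⁵)² / 39.48 = 5.132×10²³ m³.
a = 8.006×10⁷ m = 80064 km.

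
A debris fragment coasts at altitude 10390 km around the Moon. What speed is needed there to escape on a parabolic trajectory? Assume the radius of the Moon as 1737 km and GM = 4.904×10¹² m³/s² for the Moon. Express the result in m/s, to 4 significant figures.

r = 1737 + 10390 = 12127 km = 1.2127×10⁷ m.
Escape speed v_esc = √(2μ/r) = √(2 × 4.904×10¹² / 1.213×10⁷) = √(8.088×10⁵) = 899.3 m/s.

v_esc ≈ 899.3 m/s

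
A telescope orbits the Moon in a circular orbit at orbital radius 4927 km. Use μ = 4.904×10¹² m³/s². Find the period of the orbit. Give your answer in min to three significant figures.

T ≈ 517 min

r = 4927 km = 4.927×10⁶ m.
Kepler's third law: T = 2π√(r³/μ) = 2π√((4.927×10⁶)³ / 4.904×10¹²).
r³/μ = 2.439×10⁷ s², so T = 2π × 4.939×10³ = 3.103×10⁴ s.
Converting: 3.103×10⁴ s ÷ 60.00 = 517.2 min.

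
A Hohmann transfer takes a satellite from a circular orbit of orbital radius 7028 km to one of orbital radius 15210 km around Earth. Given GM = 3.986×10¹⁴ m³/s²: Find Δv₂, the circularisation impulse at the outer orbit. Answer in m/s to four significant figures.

r₁ = 7028 km = 7.028×10⁶ m.
r₂ = 15210 km = 1.521×10⁷ m.
Transfer ellipse a_t = (r₁ + r₂)/2 = 1.112×10⁷ m.
At r₁: circular v_c1 = √(μ/r₁) = 7531 m/s; transfer-perigee v_p = √[μ(2/r₁ − 1/a_t)] = 8808 m/s.
At r₂: circular v_c2 = √(μ/r₂) = 5119 m/s; transfer-apogee v_a = √[μ(2/r₂ − 1/a_t)] = 4070 m/s.
Δv₂ = v_c2 − v_a = 1049 m/s.

Δv ≈ 1049 m/s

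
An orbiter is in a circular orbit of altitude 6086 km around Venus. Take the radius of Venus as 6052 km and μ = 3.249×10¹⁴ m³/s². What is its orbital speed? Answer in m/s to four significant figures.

v ≈ 5174 m/s

r = 6052 + 6086 = 12138 km = 1.2138×10⁷ m.
For a circular orbit v = √(μ/r) = √(3.249×10¹⁴ / 1.214×10⁷) = √(2.677×10⁷) = 5174 m/s.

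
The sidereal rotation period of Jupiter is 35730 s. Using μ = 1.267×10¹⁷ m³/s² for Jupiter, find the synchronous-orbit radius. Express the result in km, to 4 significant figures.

A synchronous orbit has period T, so by Kepler's third law a = (μT²/4π²)^(1/3).
μT²/4π² = 1.267×10¹⁷ × (3.573×10⁴)² / 39.48 = 4.097×10²⁴ m³.
a = 1.600×10⁸ m = 1.6002×10⁵ km.

r_sync ≈ 1.600×10⁵ km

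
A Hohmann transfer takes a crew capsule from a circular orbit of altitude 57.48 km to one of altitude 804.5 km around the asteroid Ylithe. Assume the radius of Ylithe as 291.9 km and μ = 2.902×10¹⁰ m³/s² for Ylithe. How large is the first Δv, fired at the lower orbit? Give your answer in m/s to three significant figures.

Δv ≈ 66.7 m/s

r₁ = 291.9 + 57.48 = 349.38 km = 3.4938×10⁵ m.
r₂ = 291.9 + 804.5 = 1096.4 km = 1.0964×10⁶ m.
Transfer ellipse a_t = (r₁ + r₂)/2 = 7.229×10⁵ m.
At r₁: circular v_c1 = √(μ/r₁) = 288.2 m/s; transfer-periapsis v_p = √[μ(2/r₁ − 1/a_t)] = 354.9 m/s.
Δv₁ = v_p − v_c1 = 66.73 m/s.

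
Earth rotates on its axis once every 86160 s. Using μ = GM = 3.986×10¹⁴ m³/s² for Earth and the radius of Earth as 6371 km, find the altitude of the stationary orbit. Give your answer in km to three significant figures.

A synchronous orbit has period T, so by Kepler's third law a = (μT²/4π²)^(1/3).
μT²/4π² = 3.986×10¹⁴ × (8.616×10⁴)² / 39.48 = 7.495×10²² m³.
a = 4.216×10⁷ m = 42163 km.
Altitude h = a − R = 42163 − 6371 = 35792 km.

h_sync ≈ 35800 km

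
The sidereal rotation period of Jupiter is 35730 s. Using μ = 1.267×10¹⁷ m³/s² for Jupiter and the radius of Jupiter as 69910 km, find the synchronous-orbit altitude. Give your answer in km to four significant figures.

A synchronous orbit has period T, so by Kepler's third law a = (μT²/4π²)^(1/3).
μT²/4π² = 1.267×10¹⁷ × (3.573×10⁴)² / 39.48 = 4.097×10²⁴ m³.
a = 1.600×10⁸ m = 1.6002×10⁵ km.
Altitude h = a − R = 1.6002×10⁵ − 69910 = 90105 km.

h_sync ≈ 90110 km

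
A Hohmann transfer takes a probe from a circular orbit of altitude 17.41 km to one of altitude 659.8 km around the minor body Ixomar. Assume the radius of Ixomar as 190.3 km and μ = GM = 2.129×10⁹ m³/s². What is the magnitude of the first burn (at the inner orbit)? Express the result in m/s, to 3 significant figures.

r₁ = 190.3 + 17.41 = 207.71 km = 2.0771×10⁵ m.
r₂ = 190.3 + 659.8 = 850.10 km = 8.5010×10⁵ m.
Transfer ellipse a_t = (r₁ + r₂)/2 = 5.289×10⁵ m.
At r₁: circular v_c1 = √(μ/r₁) = 101.2 m/s; transfer-periapsis v_p = √[μ(2/r₁ − 1/a_t)] = 128.4 m/s.
Δv₁ = v_p − v_c1 = 27.11 m/s.

Δv ≈ 27.1 m/s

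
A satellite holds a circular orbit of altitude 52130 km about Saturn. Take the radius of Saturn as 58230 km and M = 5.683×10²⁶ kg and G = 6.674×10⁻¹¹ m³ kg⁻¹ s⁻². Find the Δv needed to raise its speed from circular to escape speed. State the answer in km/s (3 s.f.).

Δv ≈ 7.68 km/s

μ = GM = 6.674×10⁻¹¹ × 5.683×10²⁶ = 3.793×10¹⁶ m³/s².
r = 58230 + 52130 = 110360 km = 1.1036×10⁸ m.
Circular speed v_c = √(μ/r) = 18540 m/s.
Escape speed v_esc = √(2μ/r) = √2 × v_c = 26220 m/s.
Δv = v_esc − v_c = 7679 m/s = 7.679 km/s.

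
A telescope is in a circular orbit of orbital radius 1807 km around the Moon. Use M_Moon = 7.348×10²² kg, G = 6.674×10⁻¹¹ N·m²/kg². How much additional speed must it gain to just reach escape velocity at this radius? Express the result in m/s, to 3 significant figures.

Δv ≈ 682 m/s

μ = GM = 6.674×10⁻¹¹ × 7.348×10²² = 4.904×10¹² m³/s².
r = 1807 km = 1.807×10⁶ m.
Circular speed v_c = √(μ/r) = 1647 m/s.
Escape speed v_esc = √(2μ/r) = √2 × v_c = 2330 m/s.
Δv = v_esc − v_c = 682.4 m/s.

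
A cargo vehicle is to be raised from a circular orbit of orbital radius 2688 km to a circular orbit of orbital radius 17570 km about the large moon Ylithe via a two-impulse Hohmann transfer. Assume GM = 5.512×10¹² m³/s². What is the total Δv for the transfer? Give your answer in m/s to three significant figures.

r₁ = 2688 km = 2.688×10⁶ m.
r₂ = 17570 km = 1.757×10⁷ m.
Transfer ellipse a_t = (r₁ + r₂)/2 = 1.013×10⁷ m.
At r₁: circular v_c1 = √(μ/r₁) = 1432 m/s; transfer-periapsis v_p = √[μ(2/r₁ − 1/a_t)] = 1886 m/s.
Δv₁ = v_p − v_c1 = 454.0 m/s.
At r₂: circular v_c2 = √(μ/r₂) = 560.1 m/s; transfer-apoapsis v_a = √[μ(2/r₂ − 1/a_t)] = 288.5 m/s.
Δv₂ = v_c2 − v_a = 271.6 m/s.
Total Δv = Δv₁ + Δv₂ = 725.6 m/s.

Δv_total ≈ 726 m/s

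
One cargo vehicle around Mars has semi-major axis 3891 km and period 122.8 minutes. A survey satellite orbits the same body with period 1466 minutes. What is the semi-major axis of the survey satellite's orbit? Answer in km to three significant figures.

Kepler's third law: a³ ∝ T², so a₂ = a₁ (T₂/T₁)^(2/3).
T₂/T₁ = 11.94, (T₂/T₁)^(2/3) = 5.223.
a₂ = 3891 × 5.223 = 20320 km.

a₂ ≈ 20300 km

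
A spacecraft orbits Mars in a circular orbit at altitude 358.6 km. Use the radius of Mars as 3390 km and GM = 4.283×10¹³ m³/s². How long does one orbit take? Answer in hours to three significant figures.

r = 3390 + 358.6 = 3748.6 km = 3.7486×10⁶ m.
Kepler's third law: T = 2π√(r³/μ) = 2π√((3.749×10⁶)³ / 4.283×10¹³).
r³/μ = 1.230×10⁶ s², so T = 2π × 1.109×10³ = 6.968×10³ s.
Converting: 6.968×10³ s ÷ 3600 = 1.936 hours.

T ≈ 1.94 hours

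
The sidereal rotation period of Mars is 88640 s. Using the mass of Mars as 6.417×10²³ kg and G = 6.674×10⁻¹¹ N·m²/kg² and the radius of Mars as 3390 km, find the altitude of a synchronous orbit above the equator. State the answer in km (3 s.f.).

μ = GM = 6.674×10⁻¹¹ × 6.417×10²³ = 4.283×10¹³ m³/s².
A synchronous orbit has period T, so by Kepler's third law a = (μT²/4π²)^(1/3).
μT²/4π² = 4.283×10¹³ × (8.864×10⁴)² / 39.48 = 8.524×10²¹ m³.
a = 2.043×10⁷ m = 20427 km.
Altitude h = a − R = 20427 − 3390 = 17037 km.

h_sync ≈ 17000 km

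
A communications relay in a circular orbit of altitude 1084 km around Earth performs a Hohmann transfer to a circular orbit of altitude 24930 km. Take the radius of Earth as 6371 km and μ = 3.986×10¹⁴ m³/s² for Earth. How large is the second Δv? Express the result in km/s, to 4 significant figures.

r₁ = 6371 + 1084 = 7455.0 km = 7.4550×10⁶ m.
r₂ = 6371 + 24930 = 31301 km = 3.1301×10⁷ m.
Transfer ellipse a_t = (r₁ + r₂)/2 = 1.938×10⁷ m.
At r₁: circular v_c1 = √(μ/r₁) = 7312 m/s; transfer-perigee v_p = √[μ(2/r₁ − 1/a_t)] = 9293 m/s.
At r₂: circular v_c2 = √(μ/r₂) = 3569 m/s; transfer-apogee v_a = √[μ(2/r₂ − 1/a_t)] = 2213 m/s.
Δv₂ = v_c2 − v_a = 1355 m/s.
= 1.355 km/s.

Δv ≈ 1.355 km/s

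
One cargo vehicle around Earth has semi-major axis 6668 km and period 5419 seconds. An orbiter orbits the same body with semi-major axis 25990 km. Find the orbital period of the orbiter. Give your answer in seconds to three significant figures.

T₂ ≈ 41700 seconds

Kepler's third law: T² ∝ a³, so T₂ = T₁ (a₂/a₁)^(3/2).
a₂/a₁ = 3.898, (a₂/a₁)^(3/2) = 7.695.
T₂ = 5419 × 7.695 = 41700 seconds.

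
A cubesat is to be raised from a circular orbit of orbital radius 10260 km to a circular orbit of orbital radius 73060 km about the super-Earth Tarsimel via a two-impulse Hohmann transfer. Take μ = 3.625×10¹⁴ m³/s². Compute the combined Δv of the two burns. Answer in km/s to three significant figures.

Δv_total ≈ 3.05 km/s

r₁ = 10260 km = 1.026×10⁷ m.
r₂ = 73060 km = 7.306×10⁷ m.
Transfer ellipse a_t = (r₁ + r₂)/2 = 4.166×10⁷ m.
At r₁: circular v_c1 = √(μ/r₁) = 5944 m/s; transfer-periapsis v_p = √[μ(2/r₁ − 1/a_t)] = 7872 m/s.
Δv₁ = v_p − v_c1 = 1928 m/s.
At r₂: circular v_c2 = √(μ/r₂) = 2227 m/s; transfer-apoapsis v_a = √[μ(2/r₂ − 1/a_t)] = 1105 m/s.
Δv₂ = v_c2 − v_a = 1122 m/s.
Total Δv = Δv₁ + Δv₂ = 3050 m/s = 3.050 km/s.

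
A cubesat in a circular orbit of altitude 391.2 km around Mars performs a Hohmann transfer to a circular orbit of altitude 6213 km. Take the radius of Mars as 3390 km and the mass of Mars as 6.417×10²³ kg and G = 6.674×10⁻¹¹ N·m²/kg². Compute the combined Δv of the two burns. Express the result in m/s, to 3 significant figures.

Δv_total ≈ 1190 m/s

μ = GM = 6.674×10⁻¹¹ × 6.417×10²³ = 4.283×10¹³ m³/s².
r₁ = 3390 + 391.2 = 3781.2 km = 3.7812×10⁶ m.
r₂ = 3390 + 6213 = 9603.0 km = 9.6030×10⁶ m.
Transfer ellipse a_t = (r₁ + r₂)/2 = 6.692×10⁶ m.
At r₁: circular v_c1 = √(μ/r₁) = 3365 m/s; transfer-periapsis v_p = √[μ(2/r₁ − 1/a_t)] = 4031 m/s.
Δv₁ = v_p − v_c1 = 666.0 m/s.
At r₂: circular v_c2 = √(μ/r₂) = 2112 m/s; transfer-apoapsis v_a = √[μ(2/r₂ − 1/a_t)] = 1587 m/s.
Δv₂ = v_c2 − v_a = 524.4 m/s.
Total Δv = Δv₁ + Δv₂ = 1190 m/s.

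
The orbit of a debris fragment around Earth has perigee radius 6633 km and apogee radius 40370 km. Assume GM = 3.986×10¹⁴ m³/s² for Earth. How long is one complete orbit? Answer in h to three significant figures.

T ≈ 9.96 h

Semi-major axis a = (r_p + r_a)/2 = (6633.0 + 40370)/2 = 23502 km = 2.350×10⁷ m.
By Kepler's third law T = 2π√(a³/μ) = 2π × 5.707×10³ = 3.586×10⁴ s.
= 9.960 h.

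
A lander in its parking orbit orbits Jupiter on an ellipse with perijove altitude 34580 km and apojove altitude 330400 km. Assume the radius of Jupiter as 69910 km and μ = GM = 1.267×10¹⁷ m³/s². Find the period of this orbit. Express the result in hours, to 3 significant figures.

r_p = 69910 + 34580 = 104490 km = 1.0449×10⁸ m.
r_a = 69910 + 330400 = 400310 km = 4.0031×10⁸ m.
Semi-major axis a = (r_p + r_a)/2 = (1.0449×10⁵ + 4.0031×10⁵)/2 = 2.5240×10⁵ km = 2.524×10⁸ m.
By Kepler's third law T = 2π√(a³/μ) = 2π × 1.127×10⁴ = 7.078×10⁴ s.
= 19.66 hours.

T ≈ 19.7 hours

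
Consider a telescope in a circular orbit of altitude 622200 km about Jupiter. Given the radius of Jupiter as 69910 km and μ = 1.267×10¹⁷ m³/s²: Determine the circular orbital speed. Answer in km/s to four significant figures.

r = 69910 + 622200 = 692110 km = 6.9211×10⁸ m.
For a circular orbit v = √(μ/r) = √(1.267×10¹⁷ / 6.921×10⁸) = √(1.831×10⁸) = 13530 m/s.
That is 13.53 km/s.

v ≈ 13.53 km/s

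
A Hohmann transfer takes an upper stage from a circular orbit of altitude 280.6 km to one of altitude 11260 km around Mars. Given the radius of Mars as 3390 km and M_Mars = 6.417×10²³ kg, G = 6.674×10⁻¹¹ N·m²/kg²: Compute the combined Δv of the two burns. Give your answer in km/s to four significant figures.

μ = GM = 6.674×10⁻¹¹ × 6.417×10²³ = 4.283×10¹³ m³/s².
r₁ = 3390 + 280.6 = 3670.6 km = 3.6706×10⁶ m.
r₂ = 3390 + 11260 = 14650 km = 1.4650×10⁷ m.
Transfer ellipse a_t = (r₁ + r₂)/2 = 9.160×10⁶ m.
At r₁: circular v_c1 = √(μ/r₁) = 3416 m/s; transfer-periapsis v_p = √[μ(2/r₁ − 1/a_t)] = 4320 m/s.
Δv₁ = v_p − v_c1 = 903.9 m/s.
At r₂: circular v_c2 = √(μ/r₂) = 1710 m/s; transfer-apoapsis v_a = √[μ(2/r₂ − 1/a_t)] = 1082 m/s.
Δv₂ = v_c2 − v_a = 627.5 m/s.
Total Δv = Δv₁ + Δv₂ = 1531 m/s = 1.531 km/s.

Δv_total ≈ 1.531 km/s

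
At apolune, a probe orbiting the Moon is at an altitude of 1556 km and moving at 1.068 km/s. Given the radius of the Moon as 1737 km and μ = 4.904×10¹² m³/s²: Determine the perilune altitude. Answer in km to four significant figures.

perilune altitude ≈ 306.8 km

r_a = 1737 + 1556 = 3293.0 km = 3.293×10⁶ m.
Specific energy ε = v²/2 − μ/r = -9.189×10⁵ J/kg, so a = −μ/(2ε) = 2.668×10⁶ m.
The apsides satisfy r_p + r_a = 2a, so the perilune radius is 2a − r_a = 2.044×10⁶ m = 2043.8 km.
Perilune altitude = 2043.8 − 1737 = 306.77 km.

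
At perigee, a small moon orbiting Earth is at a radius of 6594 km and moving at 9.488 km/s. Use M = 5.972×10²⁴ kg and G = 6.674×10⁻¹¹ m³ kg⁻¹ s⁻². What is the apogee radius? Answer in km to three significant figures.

μ = GM = 6.674×10⁻¹¹ × 5.972×10²⁴ = 3.986×10¹⁴ m³/s².
r_p = 6.594×10⁶ m.
Specific energy ε = v²/2 − μ/r = -1.543×10⁷ J/kg, so a = −μ/(2ε) = 1.291×10⁷ m.
The apsides satisfy r_p + r_a = 2a, so the apogee radius is 2a − r_p = 1.923×10⁷ m = 19231 km.

apogee radius ≈ 19200 km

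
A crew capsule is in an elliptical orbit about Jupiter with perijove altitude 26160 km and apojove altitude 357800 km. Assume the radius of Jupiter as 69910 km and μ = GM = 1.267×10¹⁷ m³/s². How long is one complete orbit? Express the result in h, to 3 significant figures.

T ≈ 20.8 h

r_p = 69910 + 26160 = 96070 km = 9.6070×10⁷ m.
r_a = 69910 + 357800 = 427710 km = 4.2771×10⁸ m.
Semi-major axis a = (r_p + r_a)/2 = (96070 + 4.2771×10⁵)/2 = 2.6189×10⁵ km = 2.619×10⁸ m.
By Kepler's third law T = 2π√(a³/μ) = 2π × 1.191×10⁴ = 7.481×10⁴ s.
= 20.78 h.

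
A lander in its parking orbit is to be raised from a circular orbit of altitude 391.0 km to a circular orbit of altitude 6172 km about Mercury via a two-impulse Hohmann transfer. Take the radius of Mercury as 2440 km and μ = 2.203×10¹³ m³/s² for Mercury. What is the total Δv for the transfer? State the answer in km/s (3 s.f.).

r₁ = 2440 + 391.0 = 2831.0 km = 2.8310×10⁶ m.
r₂ = 2440 + 6172 = 8612.0 km = 8.6120×10⁶ m.
Transfer ellipse a_t = (r₁ + r₂)/2 = 5.722×10⁶ m.
At r₁: circular v_c1 = √(μ/r₁) = 2790 m/s; transfer-periherm v_p = √[μ(2/r₁ − 1/a_t)] = 3422 m/s.
Δv₁ = v_p − v_c1 = 632.9 m/s.
At r₂: circular v_c2 = √(μ/r₂) = 1599 m/s; transfer-apoherm v_a = √[μ(2/r₂ − 1/a_t)] = 1125 m/s.
Δv₂ = v_c2 − v_a = 474.3 m/s.
Total Δv = Δv₁ + Δv₂ = 1107 m/s = 1.107 km/s.

Δv_total ≈ 1.11 km/s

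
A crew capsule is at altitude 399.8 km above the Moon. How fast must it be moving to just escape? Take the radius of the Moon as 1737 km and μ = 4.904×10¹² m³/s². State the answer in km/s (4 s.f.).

v_esc ≈ 2.142 km/s

r = 1737 + 399.8 = 2136.8 km = 2.1368×10⁶ m.
Escape speed v_esc = √(2μ/r) = √(2 × 4.904×10¹² / 2.137×10⁶) = √(4.590×10⁶) = 2142 m/s.
= 2.142 km/s.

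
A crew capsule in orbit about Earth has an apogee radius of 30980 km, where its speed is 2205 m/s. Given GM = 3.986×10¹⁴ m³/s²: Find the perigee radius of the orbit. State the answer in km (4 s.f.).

r_a = 3.098×10⁷ m.
Specific energy ε = v²/2 − μ/r = -1.044×10⁷ J/kg, so a = −μ/(2ε) = 1.910×10⁷ m.
The apsides satisfy r_p + r_a = 2a, so the perigee radius is 2a − r_a = 7.217×10⁶ m = 7217.1 km.

perigee radius ≈ 7217 km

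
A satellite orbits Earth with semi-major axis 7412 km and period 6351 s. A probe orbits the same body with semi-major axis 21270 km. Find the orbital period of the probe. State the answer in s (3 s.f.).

Kepler's third law: T² ∝ a³, so T₂ = T₁ (a₂/a₁)^(3/2).
a₂/a₁ = 2.870, (a₂/a₁)^(3/2) = 4.861.
T₂ = 6351 × 4.861 = 30870 s.

T₂ ≈ 30900 s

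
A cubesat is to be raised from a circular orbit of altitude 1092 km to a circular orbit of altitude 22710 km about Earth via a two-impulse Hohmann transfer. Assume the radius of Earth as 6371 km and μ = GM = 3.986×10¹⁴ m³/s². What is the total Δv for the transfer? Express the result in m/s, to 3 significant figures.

r₁ = 6371 + 1092 = 7463.0 km = 7.4630×10⁶ m.
r₂ = 6371 + 22710 = 29081 km = 2.9081×10⁷ m.
Transfer ellipse a_t = (r₁ + r₂)/2 = 1.827×10⁷ m.
At r₁: circular v_c1 = √(μ/r₁) = 7308 m/s; transfer-perigee v_p = √[μ(2/r₁ − 1/a_t)] = 9220 m/s.
Δv₁ = v_p − v_c1 = 1912 m/s.
At r₂: circular v_c2 = √(μ/r₂) = 3702 m/s; transfer-apogee v_a = √[μ(2/r₂ − 1/a_t)] = 2366 m/s.
Δv₂ = v_c2 − v_a = 1336 m/s.
Total Δv = Δv₁ + Δv₂ = 3248 m/s.

Δv_total ≈ 3250 m/s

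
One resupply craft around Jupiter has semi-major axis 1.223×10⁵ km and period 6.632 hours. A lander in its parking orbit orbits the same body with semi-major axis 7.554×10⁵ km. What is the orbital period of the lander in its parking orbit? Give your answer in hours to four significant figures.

T₂ ≈ 101.8 hours

Kepler's third law: T² ∝ a³, so T₂ = T₁ (a₂/a₁)^(3/2).
a₂/a₁ = 6.177, (a₂/a₁)^(3/2) = 15.35.
T₂ = 6.632 × 15.35 = 101.8 hours.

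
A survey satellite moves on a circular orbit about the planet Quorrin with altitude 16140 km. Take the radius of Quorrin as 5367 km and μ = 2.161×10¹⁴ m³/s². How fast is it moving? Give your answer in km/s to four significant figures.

v ≈ 3.170 km/s

r = 5367 + 16140 = 21507 km = 2.1507×10⁷ m.
For a circular orbit v = √(μ/r) = √(2.161×10¹⁴ / 2.151×10⁷) = √(1.005×10⁷) = 3170 m/s.
That is 3.170 km/s.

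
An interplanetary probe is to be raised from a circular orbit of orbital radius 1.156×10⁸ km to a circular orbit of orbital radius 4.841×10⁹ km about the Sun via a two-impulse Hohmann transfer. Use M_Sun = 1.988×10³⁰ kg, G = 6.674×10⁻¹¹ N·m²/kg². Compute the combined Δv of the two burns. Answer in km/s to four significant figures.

Δv_total ≈ 17.58 km/s

μ = GM = 6.674×10⁻¹¹ × 1.988×10³⁰ = 1.327×10²⁰ m³/s².
r₁ = 1.156×10⁸ km = 1.156×10¹¹ m.
r₂ = 4.841×10⁹ km = 4.841×10¹² m.
Transfer ellipse a_t = (r₁ + r₂)/2 = 2.478×10¹² m.
At r₁: circular v_c1 = √(μ/r₁) = 33880 m/s; transfer-perihelion v_p = √[μ(2/r₁ − 1/a_t)] = 47350 m/s.
Δv₁ = v_p − v_c1 = 13470 m/s.
At r₂: circular v_c2 = √(μ/r₂) = 5235 m/s; transfer-aphelion v_a = √[μ(2/r₂ − 1/a_t)] = 1131 m/s.
Δv₂ = v_c2 − v_a = 4105 m/s.
Total Δv = Δv₁ + Δv₂ = 17580 m/s = 17.58 km/s.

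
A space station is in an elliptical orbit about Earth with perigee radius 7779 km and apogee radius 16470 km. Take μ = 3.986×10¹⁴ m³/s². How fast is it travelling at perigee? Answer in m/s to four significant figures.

Semi-major axis a = (r_p + r_a)/2 = 12124 km = 1.212×10⁷ m.
Vis-viva: v² = μ(2/r − 1/a) = 3.986×10¹⁴ × (2.571×10⁻⁷ − 8.248×10⁻⁸) = 6.961×10⁷ m²/s².
v = 8343 m/s.

v ≈ 8343 m/s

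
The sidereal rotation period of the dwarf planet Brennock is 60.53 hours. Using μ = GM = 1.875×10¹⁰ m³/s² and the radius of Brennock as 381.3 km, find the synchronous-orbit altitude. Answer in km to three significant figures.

h_sync ≈ 2440 km

T = 60.53 hours = 2.179×10⁵ s.
A synchronous orbit has period T, so by Kepler's third law a = (μT²/4π²)^(1/3).
μT²/4π² = 1.875×10¹⁰ × (2.179×10⁵)² / 39.48 = 2.255×10¹⁹ m³.
a = 2.825×10⁶ m = 2825.3 km.
Altitude h = a − R = 2825.3 − 381.3 = 2444.0 km.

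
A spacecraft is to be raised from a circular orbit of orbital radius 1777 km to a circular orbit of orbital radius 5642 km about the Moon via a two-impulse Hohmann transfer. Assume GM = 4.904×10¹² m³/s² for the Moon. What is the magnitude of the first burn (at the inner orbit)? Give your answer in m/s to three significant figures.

Δv ≈ 388 m/s

r₁ = 1777 km = 1.777×10⁶ m.
r₂ = 5642 km = 5.642×10⁶ m.
Transfer ellipse a_t = (r₁ + r₂)/2 = 3.710×10⁶ m.
At r₁: circular v_c1 = √(μ/r₁) = 1661 m/s; transfer-perilune v_p = √[μ(2/r₁ − 1/a_t)] = 2049 m/s.
Δv₁ = v_p − v_c1 = 387.5 m/s.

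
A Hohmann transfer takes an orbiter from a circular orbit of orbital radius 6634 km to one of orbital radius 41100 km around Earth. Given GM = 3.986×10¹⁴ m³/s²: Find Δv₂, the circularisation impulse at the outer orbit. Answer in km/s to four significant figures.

Δv ≈ 1.472 km/s

r₁ = 6634 km = 6.634×10⁶ m.
r₂ = 41100 km = 4.110×10⁷ m.
Transfer ellipse a_t = (r₁ + r₂)/2 = 2.387×10⁷ m.
At r₁: circular v_c1 = √(μ/r₁) = 7751 m/s; transfer-perigee v_p = √[μ(2/r₁ − 1/a_t)] = 10170 m/s.
At r₂: circular v_c2 = √(μ/r₂) = 3114 m/s; transfer-apogee v_a = √[μ(2/r₂ − 1/a_t)] = 1642 m/s.
Δv₂ = v_c2 − v_a = 1472 m/s.
= 1.472 km/s.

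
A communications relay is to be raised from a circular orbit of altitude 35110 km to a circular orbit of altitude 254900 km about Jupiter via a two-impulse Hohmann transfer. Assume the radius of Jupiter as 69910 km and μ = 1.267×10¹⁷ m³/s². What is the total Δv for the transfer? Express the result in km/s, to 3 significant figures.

r₁ = 69910 + 35110 = 105020 km = 1.0502×10⁸ m.
r₂ = 69910 + 254900 = 324810 km = 3.2481×10⁸ m.
Transfer ellipse a_t = (r₁ + r₂)/2 = 2.149×10⁸ m.
At r₁: circular v_c1 = √(μ/r₁) = 34730 m/s; transfer-perijove v_p = √[μ(2/r₁ − 1/a_t)] = 42700 m/s.
Δv₁ = v_p − v_c1 = 7967 m/s.
At r₂: circular v_c2 = √(μ/r₂) = 19750 m/s; transfer-apojove v_a = √[μ(2/r₂ − 1/a_t)] = 13810 m/s.
Δv₂ = v_c2 − v_a = 5944 m/s.
Total Δv = Δv₁ + Δv₂ = 13910 m/s = 13.91 km/s.

Δv_total ≈ 13.9 km/s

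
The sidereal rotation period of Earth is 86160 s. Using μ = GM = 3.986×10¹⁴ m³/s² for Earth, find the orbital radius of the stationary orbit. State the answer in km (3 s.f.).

A synchronous orbit has period T, so by Kepler's third law a = (μT²/4π²)^(1/3).
μT²/4π² = 3.986×10¹⁴ × (8.616×10⁴)² / 39.48 = 7.495×10²² m³.
a = 4.216×10⁷ m = 42163 km.

r_sync ≈ 42200 km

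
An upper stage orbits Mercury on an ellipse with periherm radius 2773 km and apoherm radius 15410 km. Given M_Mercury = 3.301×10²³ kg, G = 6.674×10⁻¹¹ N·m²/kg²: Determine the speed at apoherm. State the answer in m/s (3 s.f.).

μ = GM = 6.674×10⁻¹¹ × 3.301×10²³ = 2.203×10¹³ m³/s².
Semi-major axis a = (r_p + r_a)/2 = 9091.5 km = 9.092×10⁶ m.
Vis-viva: v² = μ(2/r − 1/a) = 2.203×10¹³ × (1.298×10⁻⁷ − 1.100×10⁻⁷) = 4.361×10⁵ m²/s².
v = 660.3 m/s.

v ≈ 660 m/s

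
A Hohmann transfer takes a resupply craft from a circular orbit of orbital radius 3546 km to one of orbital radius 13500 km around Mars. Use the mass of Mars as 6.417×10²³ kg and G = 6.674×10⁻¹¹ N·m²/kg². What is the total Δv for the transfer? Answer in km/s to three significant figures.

Δv_total ≈ 1.53 km/s

μ = GM = 6.674×10⁻¹¹ × 6.417×10²³ = 4.283×10¹³ m³/s².
r₁ = 3546 km = 3.546×10⁶ m.
r₂ = 13500 km = 1.350×10⁷ m.
Transfer ellipse a_t = (r₁ + r₂)/2 = 8.523×10⁶ m.
At r₁: circular v_c1 = √(μ/r₁) = 3475 m/s; transfer-periapsis v_p = √[μ(2/r₁ − 1/a_t)] = 4374 m/s.
Δv₁ = v_p − v_c1 = 898.5 m/s.
At r₂: circular v_c2 = √(μ/r₂) = 1781 m/s; transfer-apoapsis v_a = √[μ(2/r₂ − 1/a_t)] = 1149 m/s.
Δv₂ = v_c2 − v_a = 632.3 m/s.
Total Δv = Δv₁ + Δv₂ = 1531 m/s = 1.531 km/s.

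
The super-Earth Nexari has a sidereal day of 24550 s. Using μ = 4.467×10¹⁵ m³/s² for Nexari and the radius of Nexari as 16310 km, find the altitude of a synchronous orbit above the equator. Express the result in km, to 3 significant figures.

A synchronous orbit has period T, so by Kepler's third law a = (μT²/4π²)^(1/3).
μT²/4π² = 4.467×10¹⁵ × (2.455×10⁴)² / 39.48 = 6.820×10²² m³.
a = 4.086×10⁷ m = 40856 km.
Altitude h = a − R = 40856 − 16310 = 24546 km.

h_sync ≈ 24500 km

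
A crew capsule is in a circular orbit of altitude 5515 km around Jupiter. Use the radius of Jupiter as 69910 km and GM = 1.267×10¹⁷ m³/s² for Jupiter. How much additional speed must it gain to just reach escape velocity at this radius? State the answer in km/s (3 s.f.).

r = 69910 + 5515 = 75425 km = 7.5425×10⁷ m.
Circular speed v_c = √(μ/r) = 40990 m/s.
Escape speed v_esc = √(2μ/r) = √2 × v_c = 57960 m/s.
Δv = v_esc − v_c = 16980 m/s = 16.98 km/s.

Δv ≈ 17.0 km/s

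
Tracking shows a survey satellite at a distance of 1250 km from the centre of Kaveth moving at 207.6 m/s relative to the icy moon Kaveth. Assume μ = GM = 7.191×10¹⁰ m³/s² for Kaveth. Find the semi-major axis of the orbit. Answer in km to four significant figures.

a ≈ 999.3 km

r = 1.250×10⁶ m.
Vis-viva rearranged: 1/a = 2/r − v²/μ = 1.600×10⁻⁶ − 5.993×10⁻⁷ = 1.001×10⁻⁶ m⁻¹.
a = 9.993×10⁵ m = 999.33 km.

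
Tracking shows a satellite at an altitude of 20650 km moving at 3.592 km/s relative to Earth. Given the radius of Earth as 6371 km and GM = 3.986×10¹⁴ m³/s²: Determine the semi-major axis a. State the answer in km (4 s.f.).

r = 6371 + 20650 = 27021 km = 2.702×10⁷ m.
Vis-viva rearranged: 1/a = 2/r − v²/μ = 7.402×10⁻⁸ − 3.237×10⁻⁸ = 4.165×10⁻⁸ m⁻¹.
a = 2.401×10⁷ m = 24011 km.

a ≈ 24010 km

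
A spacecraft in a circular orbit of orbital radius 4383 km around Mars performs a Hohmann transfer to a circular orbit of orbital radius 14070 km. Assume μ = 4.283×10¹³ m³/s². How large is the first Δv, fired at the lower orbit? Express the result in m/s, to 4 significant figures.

Δv ≈ 734.3 m/s

r₁ = 4383 km = 4.383×10⁶ m.
r₂ = 14070 km = 1.407×10⁷ m.
Transfer ellipse a_t = (r₁ + r₂)/2 = 9.226×10⁶ m.
At r₁: circular v_c1 = √(μ/r₁) = 3126 m/s; transfer-periapsis v_p = √[μ(2/r₁ − 1/a_t)] = 3860 m/s.
Δv₁ = v_p − v_c1 = 734.3 m/s.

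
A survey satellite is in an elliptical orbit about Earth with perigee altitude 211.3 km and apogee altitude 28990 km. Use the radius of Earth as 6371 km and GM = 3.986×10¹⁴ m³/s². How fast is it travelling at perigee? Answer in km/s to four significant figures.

r_p = 6371 + 211.3 = 6582.3 km = 6.5823×10⁶ m.
r_a = 6371 + 28990 = 35361 km = 3.5361×10⁷ m.
Semi-major axis a = (r_p + r_a)/2 = 20972 km = 2.097×10⁷ m.
Vis-viva: v² = μ(2/r − 1/a) = 3.986×10¹⁴ × (3.038×10⁻⁷ − 4.768×10⁻⁸) = 1.021×10⁸ m²/s².
v = 10100 m/s = 10.10 km/s.

v ≈ 10.10 km/s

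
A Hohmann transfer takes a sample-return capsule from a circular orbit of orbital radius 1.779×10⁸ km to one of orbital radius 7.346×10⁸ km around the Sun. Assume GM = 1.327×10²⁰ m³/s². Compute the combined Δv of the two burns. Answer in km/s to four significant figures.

Δv_total ≈ 12.39 km/s

r₁ = 1.779×10⁸ km = 1.779×10¹¹ m.
r₂ = 7.346×10⁸ km = 7.346×10¹¹ m.
Transfer ellipse a_t = (r₁ + r₂)/2 = 4.562×10¹¹ m.
At r₁: circular v_c1 = √(μ/r₁) = 27310 m/s; transfer-perihelion v_p = √[μ(2/r₁ − 1/a_t)] = 34660 m/s.
Δv₁ = v_p − v_c1 = 7344 m/s.
At r₂: circular v_c2 = √(μ/r₂) = 13440 m/s; transfer-aphelion v_a = √[μ(2/r₂ − 1/a_t)] = 8393 m/s.
Δv₂ = v_c2 − v_a = 5048 m/s.
Total Δv = Δv₁ + Δv₂ = 12390 m/s = 12.39 km/s.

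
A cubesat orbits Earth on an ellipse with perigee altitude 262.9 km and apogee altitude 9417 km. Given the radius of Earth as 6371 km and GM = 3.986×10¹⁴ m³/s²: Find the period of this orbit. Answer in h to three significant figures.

r_p = 6371 + 262.9 = 6633.9 km = 6.6339×10⁶ m.
r_a = 6371 + 9417 = 15788 km = 1.5788×10⁷ m.
Semi-major axis a = (r_p + r_a)/2 = (6633.9 + 15788)/2 = 11211 km = 1.121×10⁷ m.
By Kepler's third law T = 2π√(a³/μ) = 2π × 1.880×10³ = 1.181×10⁴ s.
= 3.281 h.

T ≈ 3.28 h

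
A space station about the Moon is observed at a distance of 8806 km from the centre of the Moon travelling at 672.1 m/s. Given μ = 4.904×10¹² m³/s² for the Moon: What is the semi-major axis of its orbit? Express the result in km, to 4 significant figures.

r = 8.806×10⁶ m.
Vis-viva rearranged: 1/a = 2/r − v²/μ = 2.271×10⁻⁷ − 9.211×10⁻⁸ = 1.350×10⁻⁷ m⁻¹.
a = 7.407×10⁶ m = 7407.1 km.

a ≈ 7407 km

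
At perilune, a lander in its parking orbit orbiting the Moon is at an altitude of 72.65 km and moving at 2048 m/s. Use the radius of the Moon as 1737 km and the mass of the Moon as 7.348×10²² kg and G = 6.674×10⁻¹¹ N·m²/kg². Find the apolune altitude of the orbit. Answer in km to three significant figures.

μ = GM = 6.674×10⁻¹¹ × 7.348×10²² = 4.904×10¹² m³/s².
r_p = 1737 + 72.65 = 1809.7 km = 1.810×10⁶ m.
Specific energy ε = v²/2 − μ/r = -6.128×10⁵ J/kg, so a = −μ/(2ε) = 4.001×10⁶ m.
The apsides satisfy r_p + r_a = 2a, so the apolune radius is 2a − r_p = 6.193×10⁶ m = 6193.1 km.
Apolune altitude = 6193.1 − 1737 = 4456.1 km.

apolune altitude ≈ 4460 km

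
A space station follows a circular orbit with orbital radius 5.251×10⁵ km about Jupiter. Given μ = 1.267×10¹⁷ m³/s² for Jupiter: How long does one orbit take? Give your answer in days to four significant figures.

r = 5.251×10⁵ km = 5.251×10⁸ m.
Kepler's third law: T = 2π√(r³/μ) = 2π√((5.251×10⁸)³ / 1.267×10¹⁷).
r³/μ = 1.143×10⁹ s², so T = 2π × 3.380×10⁴ = 2.124×10⁵ s.
Converting: 2.124×10⁵ s ÷ 86400 = 2.458 days.

T ≈ 2.458 days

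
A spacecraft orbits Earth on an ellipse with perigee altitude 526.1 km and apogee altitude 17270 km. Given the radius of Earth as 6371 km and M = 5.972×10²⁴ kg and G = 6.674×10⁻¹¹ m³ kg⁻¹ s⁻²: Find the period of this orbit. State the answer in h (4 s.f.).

μ = GM = 6.674×10⁻¹¹ × 5.972×10²⁴ = 3.986×10¹⁴ m³/s².
r_p = 6371 + 526.1 = 6897.1 km = 6.8971×10⁶ m.
r_a = 6371 + 17270 = 23641 km = 2.3641×10⁷ m.
Semi-major axis a = (r_p + r_a)/2 = (6897.1 + 23641)/2 = 15269 km = 1.527×10⁷ m.
By Kepler's third law T = 2π√(a³/μ) = 2π × 2.989×10³ = 1.878×10⁴ s.
= 5.216 h.

T ≈ 5.216 h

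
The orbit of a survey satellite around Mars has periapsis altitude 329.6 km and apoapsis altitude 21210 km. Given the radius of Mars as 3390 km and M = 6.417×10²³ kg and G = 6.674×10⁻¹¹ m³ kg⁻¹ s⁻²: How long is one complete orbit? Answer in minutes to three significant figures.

μ = GM = 6.674×10⁻¹¹ × 6.417×10²³ = 4.283×10¹³ m³/s².
r_p = 3390 + 329.6 = 3719.6 km = 3.7196×10⁶ m.
r_a = 3390 + 21210 = 24600 km = 2.4600×10⁷ m.
Semi-major axis a = (r_p + r_a)/2 = (3719.6 + 24600)/2 = 14160 km = 1.416×10⁷ m.
By Kepler's third law T = 2π√(a³/μ) = 2π × 8.142×10³ = 5.116×10⁴ s.
= 852.6 minutes.

T ≈ 853 minutes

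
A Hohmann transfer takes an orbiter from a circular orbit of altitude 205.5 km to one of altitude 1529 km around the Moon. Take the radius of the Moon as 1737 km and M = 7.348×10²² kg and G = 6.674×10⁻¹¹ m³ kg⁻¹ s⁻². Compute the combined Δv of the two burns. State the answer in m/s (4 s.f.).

Δv_total ≈ 357.5 m/s

μ = GM = 6.674×10⁻¹¹ × 7.348×10²² = 4.904×10¹² m³/s².
r₁ = 1737 + 205.5 = 1942.5 km = 1.9425×10⁶ m.
r₂ = 1737 + 1529 = 3266.0 km = 3.2660×10⁶ m.
Transfer ellipse a_t = (r₁ + r₂)/2 = 2.604×10⁶ m.
At r₁: circular v_c1 = √(μ/r₁) = 1589 m/s; transfer-perilune v_p = √[μ(2/r₁ − 1/a_t)] = 1779 m/s.
Δv₁ = v_p − v_c1 = 190.5 m/s.
At r₂: circular v_c2 = √(μ/r₂) = 1225 m/s; transfer-apolune v_a = √[μ(2/r₂ − 1/a_t)] = 1058 m/s.
Δv₂ = v_c2 − v_a = 167.1 m/s.
Total Δv = Δv₁ + Δv₂ = 357.5 m/s.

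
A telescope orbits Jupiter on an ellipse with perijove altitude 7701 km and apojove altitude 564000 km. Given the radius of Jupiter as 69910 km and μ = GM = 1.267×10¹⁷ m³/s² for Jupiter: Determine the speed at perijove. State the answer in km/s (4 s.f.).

r_p = 69910 + 7701 = 77611 km = 7.7611×10⁷ m.
r_a = 69910 + 564000 = 633910 km = 6.3391×10⁸ m.
Semi-major axis a = (r_p + r_a)/2 = 3.5576×10⁵ km = 3.558×10⁸ m.
Vis-viva: v² = μ(2/r − 1/a) = 1.267×10¹⁷ × (2.577×10⁻⁸ − 2.811×10⁻⁹) = 2.909×10⁹ m²/s².
v = 53930 m/s = 53.93 km/s.

v ≈ 53.93 km/s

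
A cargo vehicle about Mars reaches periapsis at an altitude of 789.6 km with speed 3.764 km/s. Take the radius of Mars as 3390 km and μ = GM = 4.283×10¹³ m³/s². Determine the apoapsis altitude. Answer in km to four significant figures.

apoapsis altitude ≈ 5969 km

r_p = 3390 + 789.6 = 4179.6 km = 4.180×10⁶ m.
Specific energy ε = v²/2 − μ/r = -3.164×10⁶ J/kg, so a = −μ/(2ε) = 6.769×10⁶ m.
The apsides satisfy r_p + r_a = 2a, so the apoapsis radius is 2a − r_p = 9.359×10⁶ m = 9359.0 km.
Apoapsis altitude = 9359.0 − 3390 = 5969.0 km.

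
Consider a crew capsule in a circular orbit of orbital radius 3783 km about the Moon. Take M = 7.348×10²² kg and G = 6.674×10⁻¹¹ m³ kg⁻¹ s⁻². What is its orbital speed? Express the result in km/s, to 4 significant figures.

μ = GM = 6.674×10⁻¹¹ × 7.348×10²² = 4.904×10¹² m³/s².
r = 3783 km = 3.783×10⁶ m.
For a circular orbit v = √(μ/r) = √(4.904×10¹² / 3.783×10⁶) = √(1.296×10⁶) = 1139 m/s.
That is 1.139 km/s.

v ≈ 1.139 km/s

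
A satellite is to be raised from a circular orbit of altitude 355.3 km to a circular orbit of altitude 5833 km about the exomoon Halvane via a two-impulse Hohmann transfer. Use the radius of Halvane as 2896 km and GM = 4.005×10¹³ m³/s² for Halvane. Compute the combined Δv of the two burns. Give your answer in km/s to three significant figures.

r₁ = 2896 + 355.3 = 3251.3 km = 3.2513×10⁶ m.
r₂ = 2896 + 5833 = 8729.0 km = 8.7290×10⁶ m.
Transfer ellipse a_t = (r₁ + r₂)/2 = 5.990×10⁶ m.
At r₁: circular v_c1 = √(μ/r₁) = 3510 m/s; transfer-periapsis v_p = √[μ(2/r₁ − 1/a_t)] = 4237 m/s.
Δv₁ = v_p − v_c1 = 727.1 m/s.
At r₂: circular v_c2 = √(μ/r₂) = 2142 m/s; transfer-apoapsis v_a = √[μ(2/r₂ − 1/a_t)] = 1578 m/s.
Δv₂ = v_c2 − v_a = 563.9 m/s.
Total Δv = Δv₁ + Δv₂ = 1291 m/s = 1.291 km/s.

Δv_total ≈ 1.29 km/s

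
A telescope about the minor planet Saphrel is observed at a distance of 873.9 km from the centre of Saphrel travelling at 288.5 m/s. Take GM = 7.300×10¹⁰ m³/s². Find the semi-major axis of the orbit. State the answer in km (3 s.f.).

a ≈ 871 km

r = 8.739×10⁵ m.
Specific orbital energy ε = v²/2 − μ/r = (288.5)²/2 − 7.300×10¹⁰/8.739×10⁵ = -4.192×10⁴ J/kg.
Since ε = −μ/(2a), a = −μ/(2ε) = 8.708×10⁵ m = 870.76 km.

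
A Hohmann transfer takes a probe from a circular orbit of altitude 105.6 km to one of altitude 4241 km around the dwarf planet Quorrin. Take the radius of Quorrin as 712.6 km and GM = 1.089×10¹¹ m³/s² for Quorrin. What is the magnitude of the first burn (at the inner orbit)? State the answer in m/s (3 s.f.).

Δv ≈ 113 m/s

r₁ = 712.6 + 105.6 = 818.20 km = 8.1820×10⁵ m.
r₂ = 712.6 + 4241 = 4953.6 km = 4.9536×10⁶ m.
Transfer ellipse a_t = (r₁ + r₂)/2 = 2.886×10⁶ m.
At r₁: circular v_c1 = √(μ/r₁) = 364.8 m/s; transfer-periapsis v_p = √[μ(2/r₁ − 1/a_t)] = 478.0 m/s.
Δv₁ = v_p − v_c1 = 113.1 m/s.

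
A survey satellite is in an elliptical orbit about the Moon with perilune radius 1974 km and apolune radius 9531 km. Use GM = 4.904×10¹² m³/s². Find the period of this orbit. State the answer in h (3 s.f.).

T ≈ 10.9 h

Semi-major axis a = (r_p + r_a)/2 = (1974.0 + 9531.0)/2 = 5752.5 km = 5.752×10⁶ m.
By Kepler's third law T = 2π√(a³/μ) = 2π × 6.230×10³ = 3.915×10⁴ s.
= 10.87 h.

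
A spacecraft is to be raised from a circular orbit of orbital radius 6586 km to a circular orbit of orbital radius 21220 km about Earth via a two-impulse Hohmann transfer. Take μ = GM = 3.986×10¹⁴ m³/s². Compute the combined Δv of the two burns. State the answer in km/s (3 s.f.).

Δv_total ≈ 3.18 km/s

r₁ = 6586 km = 6.586×10⁶ m.
r₂ = 21220 km = 2.122×10⁷ m.
Transfer ellipse a_t = (r₁ + r₂)/2 = 1.390×10⁷ m.
At r₁: circular v_c1 = √(μ/r₁) = 7780 m/s; transfer-perigee v_p = √[μ(2/r₁ − 1/a_t)] = 9611 m/s.
Δv₁ = v_p − v_c1 = 1832 m/s.
At r₂: circular v_c2 = √(μ/r₂) = 4334 m/s; transfer-apogee v_a = √[μ(2/r₂ − 1/a_t)] = 2983 m/s.
Δv₂ = v_c2 − v_a = 1351 m/s.
Total Δv = Δv₁ + Δv₂ = 3183 m/s = 3.183 km/s.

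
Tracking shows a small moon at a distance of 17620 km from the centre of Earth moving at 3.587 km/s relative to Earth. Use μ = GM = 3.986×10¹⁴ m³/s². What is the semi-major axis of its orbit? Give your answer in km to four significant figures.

a ≈ 12310 km

r = 1.762×10⁷ m.
Specific orbital energy ε = v²/2 − μ/r = (3587)²/2 − 3.986×10¹⁴/1.762×10⁷ = -1.619×10⁷ J/kg.
Since ε = −μ/(2a), a = −μ/(2ε) = 1.231×10⁷ m = 12311 km.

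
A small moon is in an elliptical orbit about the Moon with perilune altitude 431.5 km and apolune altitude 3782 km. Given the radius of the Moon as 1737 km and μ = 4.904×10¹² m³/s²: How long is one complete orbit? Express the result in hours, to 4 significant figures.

T ≈ 5.939 hours

r_p = 1737 + 431.5 = 2168.5 km = 2.1685×10⁶ m.
r_a = 1737 + 3782 = 5519.0 km = 5.5190×10⁶ m.
Semi-major axis a = (r_p + r_a)/2 = (2168.5 + 5519.0)/2 = 3843.8 km = 3.844×10⁶ m.
By Kepler's third law T = 2π√(a³/μ) = 2π × 3.403×10³ = 2.138×10⁴ s.
= 5.939 hours.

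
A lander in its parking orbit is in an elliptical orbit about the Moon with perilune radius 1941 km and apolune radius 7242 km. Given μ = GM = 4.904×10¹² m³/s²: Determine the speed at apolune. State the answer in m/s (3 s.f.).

Semi-major axis a = (r_p + r_a)/2 = 4591.5 km = 4.592×10⁶ m.
Vis-viva: v² = μ(2/r − 1/a) = 4.904×10¹² × (2.762×10⁻⁷ − 2.178×10⁻⁷) = 2.863×10⁵ m²/s².
v = 535.0 m/s.

v ≈ 535 m/s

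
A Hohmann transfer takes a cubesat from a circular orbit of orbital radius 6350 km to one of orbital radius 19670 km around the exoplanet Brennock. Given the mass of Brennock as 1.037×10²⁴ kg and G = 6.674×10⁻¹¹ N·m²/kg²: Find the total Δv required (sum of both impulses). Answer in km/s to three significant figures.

Δv_total ≈ 1.32 km/s

μ = GM = 6.674×10⁻¹¹ × 1.037×10²⁴ = 6.921×10¹³ m³/s².
r₁ = 6350 km = 6.350×10⁶ m.
r₂ = 19670 km = 1.967×10⁷ m.
Transfer ellipse a_t = (r₁ + r₂)/2 = 1.301×10⁷ m.
At r₁: circular v_c1 = √(μ/r₁) = 3301 m/s; transfer-periapsis v_p = √[μ(2/r₁ − 1/a_t)] = 4059 m/s.
Δv₁ = v_p − v_c1 = 758.0 m/s.
At r₂: circular v_c2 = √(μ/r₂) = 1876 m/s; transfer-apoapsis v_a = √[μ(2/r₂ − 1/a_t)] = 1310 m/s.
Δv₂ = v_c2 − v_a = 565.3 m/s.
Total Δv = Δv₁ + Δv₂ = 1323 m/s = 1.323 km/s.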